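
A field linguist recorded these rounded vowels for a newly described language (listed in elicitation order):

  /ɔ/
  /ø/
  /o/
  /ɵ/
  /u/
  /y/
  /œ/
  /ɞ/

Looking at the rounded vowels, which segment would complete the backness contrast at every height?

/ʉ/

high: front /y/, central —, back /u/.
high-mid: front /ø/, central /ɵ/, back /o/.
low-mid: front /œ/, central /ɞ/, back /ɔ/.
The high row has no central member, so the gap is the high central rounded vowel /ʉ/.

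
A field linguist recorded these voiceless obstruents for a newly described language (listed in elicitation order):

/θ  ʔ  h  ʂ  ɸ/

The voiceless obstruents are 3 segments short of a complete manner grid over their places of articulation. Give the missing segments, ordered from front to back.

place of articulation  stop      fricative
bilabial          —         ɸ       
dental            —         θ       
retroflex         —         ʂ       
glottal           ʔ         h       
Gaps, from front to back: bilabial lacks stop (/p/); dental lacks stop (/t̪/); retroflex lacks stop (/ʈ/).

/p/, /t̪/, /ʈ/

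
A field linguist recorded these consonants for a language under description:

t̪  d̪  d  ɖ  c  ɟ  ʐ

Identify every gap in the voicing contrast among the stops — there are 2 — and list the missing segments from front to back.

/t/, /ʈ/

Voiceless: /t̪/ (dental), /c/ (palatal).
Voiced: /d̪/ (dental), /d/ (alveolar), /ɖ/ (retroflex), /ɟ/ (palatal).
Gaps, from front to back: alveolar lacks voiceless (/t/); retroflex lacks voiceless (/ʈ/).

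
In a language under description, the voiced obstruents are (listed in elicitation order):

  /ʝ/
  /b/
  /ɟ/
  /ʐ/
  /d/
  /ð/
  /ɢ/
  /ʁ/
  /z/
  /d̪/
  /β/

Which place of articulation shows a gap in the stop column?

retroflex

bilabial: stop /b/, fricative /β/.
dental: stop /d̪/, fricative /ð/.
alveolar: stop /d/, fricative /z/.
retroflex: stop —, fricative /ʐ/.
palatal: stop /ɟ/, fricative /ʝ/.
uvular: stop /ɢ/, fricative /ʁ/.
Every place of articulation has a stop member except retroflex, where /ɖ/ would be expected.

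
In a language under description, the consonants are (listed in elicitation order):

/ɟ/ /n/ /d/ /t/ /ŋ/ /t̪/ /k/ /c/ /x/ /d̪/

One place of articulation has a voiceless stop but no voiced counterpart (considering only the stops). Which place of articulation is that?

velar

Voiceless: /t̪/ (dental), /t/ (alveolar), /c/ (palatal), /k/ (velar).
Voiced: /d̪/ (dental), /d/ (alveolar), /ɟ/ (palatal).
Every place of articulation has a voiced member except velar, where /ɡ/ would be expected.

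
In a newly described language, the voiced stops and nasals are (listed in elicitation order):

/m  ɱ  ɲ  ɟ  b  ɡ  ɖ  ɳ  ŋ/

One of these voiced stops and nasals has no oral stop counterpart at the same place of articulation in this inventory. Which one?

/ɱ/

Bilabial: /b/ ~ /m/
Retroflex: /ɖ/ ~ /ɳ/
Palatal: /ɟ/ ~ /ɲ/
Velar: /ɡ/ ~ /ŋ/
Labiodental: only /ɱ/ (nasal); no oral stop partner.
So /ɱ/ is the unpaired segment.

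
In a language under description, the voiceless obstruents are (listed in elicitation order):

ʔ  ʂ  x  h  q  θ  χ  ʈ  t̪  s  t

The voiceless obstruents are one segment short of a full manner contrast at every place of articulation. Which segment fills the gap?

dental: stop /t̪/, fricative /θ/.
alveolar: stop /t/, fricative /s/.
retroflex: stop /ʈ/, fricative /ʂ/.
velar: stop —, fricative /x/.
uvular: stop /q/, fricative /χ/.
glottal: stop /ʔ/, fricative /h/.
The velar row has no stop member, so the gap is the velar stop /k/.

/k/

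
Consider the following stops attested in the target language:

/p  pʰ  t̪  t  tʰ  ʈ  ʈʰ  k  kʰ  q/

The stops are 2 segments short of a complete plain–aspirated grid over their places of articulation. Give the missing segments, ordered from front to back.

/t̪ʰ/, /qʰ/

place of articulation  plain     aspirated
bilabial          p         pʰ      
dental            t̪        —       
alveolar          t         tʰ      
retroflex         ʈ         ʈʰ      
velar             k         kʰ      
uvular            q         —       
Gaps, from front to back: dental lacks aspirated (/t̪ʰ/); uvular lacks aspirated (/qʰ/).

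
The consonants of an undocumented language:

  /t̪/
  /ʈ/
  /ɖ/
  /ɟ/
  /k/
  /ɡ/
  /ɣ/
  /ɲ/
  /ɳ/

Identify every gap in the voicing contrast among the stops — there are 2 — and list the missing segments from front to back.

/d̪/, /c/

Voiceless: /t̪/ (dental), /ʈ/ (retroflex), /k/ (velar).
Voiced: /ɖ/ (retroflex), /ɟ/ (palatal), /ɡ/ (velar).
Gaps, from front to back: dental lacks voiced (/d̪/); palatal lacks voiceless (/c/).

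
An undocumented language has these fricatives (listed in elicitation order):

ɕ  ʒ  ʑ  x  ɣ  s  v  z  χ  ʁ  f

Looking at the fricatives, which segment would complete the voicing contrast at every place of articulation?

place of articulation  voiceless  voiced  
labiodental       f         v       
alveolar          s         z       
postalveolar      —         ʒ       
alveolo-palatal   ɕ         ʑ       
velar             x         ɣ       
uvular            χ         ʁ       
The postalveolar row has no voiceless member, so the gap is the voiceless postalveolar fricative /ʃ/.

/ʃ/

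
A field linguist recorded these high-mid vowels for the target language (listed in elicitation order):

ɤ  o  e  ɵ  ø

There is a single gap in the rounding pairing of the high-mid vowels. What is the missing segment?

front: unrounded /e/, rounded /ø/.
central: unrounded —, rounded /ɵ/.
back: unrounded /ɤ/, rounded /o/.
The central row has no unrounded member, so the gap is the central unrounded vowel /ɘ/.

/ɘ/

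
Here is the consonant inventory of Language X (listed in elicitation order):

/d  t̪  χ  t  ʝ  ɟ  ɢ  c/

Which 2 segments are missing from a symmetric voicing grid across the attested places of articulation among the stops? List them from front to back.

/d̪/, /q/

dental: voiceless /t̪/, voiced —.
alveolar: voiceless /t/, voiced /d/.
palatal: voiceless /c/, voiced /ɟ/.
uvular: voiceless —, voiced /ɢ/.
Gaps, from front to back: dental lacks voiced (/d̪/); uvular lacks voiceless (/q/).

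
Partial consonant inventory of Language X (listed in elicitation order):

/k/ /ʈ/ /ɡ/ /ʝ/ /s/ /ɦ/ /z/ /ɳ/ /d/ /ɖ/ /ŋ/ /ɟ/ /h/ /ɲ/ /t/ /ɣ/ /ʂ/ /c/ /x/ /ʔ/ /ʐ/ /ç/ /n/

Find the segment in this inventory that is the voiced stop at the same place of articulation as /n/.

/d/

/n/ is an alveolar nasal.
The voiced stop at the same place is a voiced alveolar stop — in this inventory, /d/.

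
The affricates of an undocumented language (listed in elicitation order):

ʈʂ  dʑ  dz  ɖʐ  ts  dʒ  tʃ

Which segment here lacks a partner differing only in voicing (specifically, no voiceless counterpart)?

/dʑ/

Alveolar: /ts/ ~ /dz/
Postalveolar: /tʃ/ ~ /dʒ/
Retroflex: /ʈʂ/ ~ /ɖʐ/
Alveolo-palatal: only /dʑ/ (voiced); no voiceless partner.
So /dʑ/ is the unpaired segment.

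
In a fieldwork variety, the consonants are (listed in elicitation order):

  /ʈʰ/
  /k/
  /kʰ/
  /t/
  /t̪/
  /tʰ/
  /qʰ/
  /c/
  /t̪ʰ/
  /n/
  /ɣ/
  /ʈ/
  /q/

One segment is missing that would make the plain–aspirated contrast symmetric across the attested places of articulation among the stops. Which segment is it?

Plain: /t̪/ (dental), /t/ (alveolar), /ʈ/ (retroflex), /c/ (palatal), /k/ (velar), /q/ (uvular).
Aspirated: /t̪ʰ/ (dental), /tʰ/ (alveolar), /ʈʰ/ (retroflex), /kʰ/ (velar), /qʰ/ (uvular).
The palatal row has no aspirated member, so the gap is the aspirated palatal stop /cʰ/.

/cʰ/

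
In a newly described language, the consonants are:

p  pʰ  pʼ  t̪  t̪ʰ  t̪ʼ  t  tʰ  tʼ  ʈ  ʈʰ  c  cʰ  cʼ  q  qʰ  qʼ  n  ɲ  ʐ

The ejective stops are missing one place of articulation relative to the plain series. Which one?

Plain: /p/ (bilabial), /t̪/ (dental), /t/ (alveolar), /ʈ/ (retroflex), /c/ (palatal), /q/ (uvular).
Aspirated: /pʰ/ (bilabial), /t̪ʰ/ (dental), /tʰ/ (alveolar), /ʈʰ/ (retroflex), /cʰ/ (palatal), /qʰ/ (uvular).
Ejective: /pʼ/ (bilabial), /t̪ʼ/ (dental), /tʼ/ (alveolar), /cʼ/ (palatal), /qʼ/ (uvular).
Every place of articulation has an ejective member except retroflex, where /ʈʼ/ would be expected.

retroflex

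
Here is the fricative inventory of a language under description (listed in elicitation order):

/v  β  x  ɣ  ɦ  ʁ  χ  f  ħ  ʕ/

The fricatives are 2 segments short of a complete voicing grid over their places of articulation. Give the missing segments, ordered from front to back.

/ɸ/, /h/

bilabial: voiceless —, voiced /β/.
labiodental: voiceless /f/, voiced /v/.
velar: voiceless /x/, voiced /ɣ/.
uvular: voiceless /χ/, voiced /ʁ/.
pharyngeal: voiceless /ħ/, voiced /ʕ/.
glottal: voiceless —, voiced /ɦ/.
Gaps, from front to back: bilabial lacks voiceless (/ɸ/); glottal lacks voiceless (/h/).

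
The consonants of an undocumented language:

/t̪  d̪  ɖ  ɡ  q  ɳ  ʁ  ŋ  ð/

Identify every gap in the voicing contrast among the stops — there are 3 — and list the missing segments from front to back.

/ʈ/, /k/, /ɢ/

place of articulation  voiceless  voiced  
dental            t̪        d̪      
retroflex         —         ɖ       
velar             —         ɡ       
uvular            q         —       
Gaps, from front to back: retroflex lacks voiceless (/ʈ/); velar lacks voiceless (/k/); uvular lacks voiced (/ɢ/).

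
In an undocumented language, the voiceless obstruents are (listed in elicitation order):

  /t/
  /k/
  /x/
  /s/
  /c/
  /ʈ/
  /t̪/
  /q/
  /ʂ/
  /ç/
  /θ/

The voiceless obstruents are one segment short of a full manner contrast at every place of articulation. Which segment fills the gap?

/χ/

Stop: /t̪/ (dental), /t/ (alveolar), /ʈ/ (retroflex), /c/ (palatal), /k/ (velar), /q/ (uvular).
Fricative: /θ/ (dental), /s/ (alveolar), /ʂ/ (retroflex), /ç/ (palatal), /x/ (velar).
The uvular row has no fricative member, so the gap is the uvular fricative /χ/.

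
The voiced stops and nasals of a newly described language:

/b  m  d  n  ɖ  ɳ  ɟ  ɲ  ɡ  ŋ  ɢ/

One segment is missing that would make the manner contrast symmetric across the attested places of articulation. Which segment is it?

place of articulation  oral stop  nasal   
bilabial          b         m       
alveolar          d         n       
retroflex         ɖ         ɳ       
palatal           ɟ         ɲ       
velar             ɡ         ŋ       
uvular            ɢ         —       
The uvular row has no nasal member, so the gap is the uvular nasal /ɴ/.

/ɴ/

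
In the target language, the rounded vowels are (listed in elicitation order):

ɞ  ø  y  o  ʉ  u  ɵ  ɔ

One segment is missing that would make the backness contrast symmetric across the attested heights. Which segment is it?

/œ/

Front: /y/ (high), /ø/ (high-mid).
Central: /ʉ/ (high), /ɵ/ (high-mid), /ɞ/ (low-mid).
Back: /u/ (high), /o/ (high-mid), /ɔ/ (low-mid).
The low-mid row has no front member, so the gap is the low-mid front rounded vowel /œ/.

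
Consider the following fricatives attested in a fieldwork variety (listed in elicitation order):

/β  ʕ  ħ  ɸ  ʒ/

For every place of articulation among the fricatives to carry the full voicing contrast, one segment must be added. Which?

/ʃ/

bilabial: voiceless /ɸ/, voiced /β/.
postalveolar: voiceless —, voiced /ʒ/.
pharyngeal: voiceless /ħ/, voiced /ʕ/.
The postalveolar row has no voiceless member, so the gap is the voiceless postalveolar fricative /ʃ/.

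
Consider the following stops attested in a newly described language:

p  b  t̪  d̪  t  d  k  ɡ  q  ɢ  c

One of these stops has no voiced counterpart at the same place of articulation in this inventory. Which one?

/c/

Bilabial: /p/ ~ /b/
Dental: /t̪/ ~ /d̪/
Alveolar: /t/ ~ /d/
Velar: /k/ ~ /ɡ/
Uvular: /q/ ~ /ɢ/
Palatal: only /c/ (voiceless); no voiced partner.
So /c/ is the unpaired segment.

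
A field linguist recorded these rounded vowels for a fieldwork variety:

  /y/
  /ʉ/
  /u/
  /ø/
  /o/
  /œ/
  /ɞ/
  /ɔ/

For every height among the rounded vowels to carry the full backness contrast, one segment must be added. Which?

high: front /y/, central /ʉ/, back /u/.
high-mid: front /ø/, central —, back /o/.
low-mid: front /œ/, central /ɞ/, back /ɔ/.
The high-mid row has no central member, so the gap is the high-mid central rounded vowel /ɵ/.

/ɵ/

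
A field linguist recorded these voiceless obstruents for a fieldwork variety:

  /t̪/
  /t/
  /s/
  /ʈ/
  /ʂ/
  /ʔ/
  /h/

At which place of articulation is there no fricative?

dental

Stop: /t̪/ (dental), /t/ (alveolar), /ʈ/ (retroflex), /ʔ/ (glottal).
Fricative: /s/ (alveolar), /ʂ/ (retroflex), /h/ (glottal).
Every place of articulation has a fricative member except dental, where /θ/ would be expected.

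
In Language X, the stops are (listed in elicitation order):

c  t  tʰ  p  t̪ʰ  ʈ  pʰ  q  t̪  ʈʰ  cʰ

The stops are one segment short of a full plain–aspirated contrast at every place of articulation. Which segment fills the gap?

/qʰ/

bilabial: plain /p/, aspirated /pʰ/.
dental: plain /t̪/, aspirated /t̪ʰ/.
alveolar: plain /t/, aspirated /tʰ/.
retroflex: plain /ʈ/, aspirated /ʈʰ/.
palatal: plain /c/, aspirated /cʰ/.
uvular: plain /q/, aspirated —.
The uvular row has no aspirated member, so the gap is the aspirated uvular stop /qʰ/.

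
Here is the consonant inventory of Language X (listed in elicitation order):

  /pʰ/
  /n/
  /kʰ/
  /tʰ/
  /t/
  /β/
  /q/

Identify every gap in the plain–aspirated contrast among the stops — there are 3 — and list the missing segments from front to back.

/p/, /k/, /qʰ/

bilabial: plain —, aspirated /pʰ/.
alveolar: plain /t/, aspirated /tʰ/.
velar: plain —, aspirated /kʰ/.
uvular: plain /q/, aspirated —.
Gaps, from front to back: bilabial lacks plain (/p/); velar lacks plain (/k/); uvular lacks aspirated (/qʰ/).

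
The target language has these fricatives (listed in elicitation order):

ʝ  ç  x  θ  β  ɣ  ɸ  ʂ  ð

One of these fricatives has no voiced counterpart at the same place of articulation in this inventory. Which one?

Bilabial: /ɸ/ ~ /β/
Dental: /θ/ ~ /ð/
Palatal: /ç/ ~ /ʝ/
Velar: /x/ ~ /ɣ/
Retroflex: only /ʂ/ (voiceless); no voiced partner.
So /ʂ/ is the unpaired segment.

/ʂ/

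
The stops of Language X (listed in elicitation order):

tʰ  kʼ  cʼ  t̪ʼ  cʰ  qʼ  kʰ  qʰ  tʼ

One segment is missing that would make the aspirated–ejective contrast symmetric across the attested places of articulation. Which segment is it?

/t̪ʰ/

place of articulation  aspirated  ejective
dental            —         t̪ʼ     
alveolar          tʰ        tʼ      
palatal           cʰ        cʼ      
velar             kʰ        kʼ      
uvular            qʰ        qʼ      
The dental row has no aspirated member, so the gap is the aspirated dental stop /t̪ʰ/.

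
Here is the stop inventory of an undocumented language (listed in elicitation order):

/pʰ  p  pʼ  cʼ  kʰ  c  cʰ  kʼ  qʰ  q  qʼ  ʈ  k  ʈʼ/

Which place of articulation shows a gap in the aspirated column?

retroflex

place of articulation  plain     aspirated  ejective
bilabial          p         pʰ        pʼ      
retroflex         ʈ         —         ʈʼ      
palatal           c         cʰ        cʼ      
velar             k         kʰ        kʼ      
uvular            q         qʰ        qʼ      
Every place of articulation has an aspirated member except retroflex, where /ʈʰ/ would be expected.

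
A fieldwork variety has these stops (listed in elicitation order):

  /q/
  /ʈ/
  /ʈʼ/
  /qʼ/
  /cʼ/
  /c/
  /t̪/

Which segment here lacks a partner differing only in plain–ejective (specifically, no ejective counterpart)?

Retroflex: /ʈ/ ~ /ʈʼ/
Palatal: /c/ ~ /cʼ/
Uvular: /q/ ~ /qʼ/
Dental: only /t̪/ (plain); no ejective partner.
So /t̪/ is the unpaired segment.

/t̪/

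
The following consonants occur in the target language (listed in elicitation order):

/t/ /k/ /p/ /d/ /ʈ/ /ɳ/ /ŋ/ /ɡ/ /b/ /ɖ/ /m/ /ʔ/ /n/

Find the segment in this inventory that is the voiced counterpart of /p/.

/p/ is a voiceless bilabial stop.
The voiced counterpart is a voiced bilabial stop — in this inventory, /b/.

/b/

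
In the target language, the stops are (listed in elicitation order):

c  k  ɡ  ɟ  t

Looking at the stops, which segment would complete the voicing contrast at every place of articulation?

/d/

Voiceless: /t/ (alveolar), /c/ (palatal), /k/ (velar).
Voiced: /ɟ/ (palatal), /ɡ/ (velar).
The alveolar row has no voiced member, so the gap is the voiced alveolar stop /d/.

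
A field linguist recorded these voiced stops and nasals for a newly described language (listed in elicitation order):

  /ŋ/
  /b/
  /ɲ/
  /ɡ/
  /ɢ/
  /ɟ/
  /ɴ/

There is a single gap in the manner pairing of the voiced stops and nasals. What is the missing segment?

/m/

bilabial: oral stop /b/, nasal —.
palatal: oral stop /ɟ/, nasal /ɲ/.
velar: oral stop /ɡ/, nasal /ŋ/.
uvular: oral stop /ɢ/, nasal /ɴ/.
The bilabial row has no nasal member, so the gap is the bilabial nasal /m/.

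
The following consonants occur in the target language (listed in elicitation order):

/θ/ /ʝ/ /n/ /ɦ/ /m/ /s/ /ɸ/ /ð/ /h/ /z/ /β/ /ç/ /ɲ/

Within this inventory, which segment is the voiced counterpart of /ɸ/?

/ɸ/ is a voiceless bilabial fricative.
The voiced counterpart is a voiced bilabial fricative — in this inventory, /β/.

/β/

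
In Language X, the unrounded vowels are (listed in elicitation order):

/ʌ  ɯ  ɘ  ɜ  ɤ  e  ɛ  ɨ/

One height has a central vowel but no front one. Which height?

high: front —, central /ɨ/, back /ɯ/.
high-mid: front /e/, central /ɘ/, back /ɤ/.
low-mid: front /ɛ/, central /ɜ/, back /ʌ/.
Every height has a front member except high, where /i/ would be expected.

high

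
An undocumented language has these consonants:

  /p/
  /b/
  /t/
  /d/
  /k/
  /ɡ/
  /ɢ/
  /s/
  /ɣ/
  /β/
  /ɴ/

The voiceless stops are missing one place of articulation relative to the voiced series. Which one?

bilabial: voiceless /p/, voiced /b/.
alveolar: voiceless /t/, voiced /d/.
velar: voiceless /k/, voiced /ɡ/.
uvular: voiceless —, voiced /ɢ/.
Every place of articulation has a voiceless member except uvular, where /q/ would be expected.

uvular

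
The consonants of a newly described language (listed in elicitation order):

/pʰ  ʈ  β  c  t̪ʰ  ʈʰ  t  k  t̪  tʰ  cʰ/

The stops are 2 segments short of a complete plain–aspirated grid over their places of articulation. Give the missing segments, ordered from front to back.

bilabial: plain —, aspirated /pʰ/.
dental: plain /t̪/, aspirated /t̪ʰ/.
alveolar: plain /t/, aspirated /tʰ/.
retroflex: plain /ʈ/, aspirated /ʈʰ/.
palatal: plain /c/, aspirated /cʰ/.
velar: plain /k/, aspirated —.
Gaps, from front to back: bilabial lacks plain (/p/); velar lacks aspirated (/kʰ/).

/p/, /kʰ/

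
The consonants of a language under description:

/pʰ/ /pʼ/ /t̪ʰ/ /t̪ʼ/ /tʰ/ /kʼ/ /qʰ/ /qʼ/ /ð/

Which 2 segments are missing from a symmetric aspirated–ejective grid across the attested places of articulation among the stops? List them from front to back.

bilabial: aspirated /pʰ/, ejective /pʼ/.
dental: aspirated /t̪ʰ/, ejective /t̪ʼ/.
alveolar: aspirated /tʰ/, ejective —.
velar: aspirated —, ejective /kʼ/.
uvular: aspirated /qʰ/, ejective /qʼ/.
Gaps, from front to back: alveolar lacks ejective (/tʼ/); velar lacks aspirated (/kʰ/).

/tʼ/, /kʰ/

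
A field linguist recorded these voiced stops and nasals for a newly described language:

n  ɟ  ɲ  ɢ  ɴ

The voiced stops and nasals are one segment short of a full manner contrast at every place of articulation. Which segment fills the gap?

/d/

Oral stop: /ɟ/ (palatal), /ɢ/ (uvular).
Nasal: /n/ (alveolar), /ɲ/ (palatal), /ɴ/ (uvular).
The alveolar row has no oral stop member, so the gap is the alveolar oral stop /d/.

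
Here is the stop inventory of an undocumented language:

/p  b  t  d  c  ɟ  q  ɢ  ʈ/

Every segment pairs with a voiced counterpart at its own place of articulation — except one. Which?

/ʈ/

Bilabial: /p/ ~ /b/
Alveolar: /t/ ~ /d/
Palatal: /c/ ~ /ɟ/
Uvular: /q/ ~ /ɢ/
Retroflex: only /ʈ/ (voiceless); no voiced partner.
So /ʈ/ is the unpaired segment.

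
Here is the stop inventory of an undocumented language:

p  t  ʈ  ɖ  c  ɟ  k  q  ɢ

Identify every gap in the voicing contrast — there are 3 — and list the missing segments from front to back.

Voiceless: /p/ (bilabial), /t/ (alveolar), /ʈ/ (retroflex), /c/ (palatal), /k/ (velar), /q/ (uvular).
Voiced: /ɖ/ (retroflex), /ɟ/ (palatal), /ɢ/ (uvular).
Gaps, from front to back: bilabial lacks voiced (/b/); alveolar lacks voiced (/d/); velar lacks voiced (/ɡ/).

/b/, /d/, /ɡ/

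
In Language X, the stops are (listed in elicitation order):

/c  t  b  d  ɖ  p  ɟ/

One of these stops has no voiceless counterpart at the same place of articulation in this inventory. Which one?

/ɖ/

Bilabial: /p/ ~ /b/
Alveolar: /t/ ~ /d/
Palatal: /c/ ~ /ɟ/
Retroflex: only /ɖ/ (voiced); no voiceless partner.
So /ɖ/ is the unpaired segment.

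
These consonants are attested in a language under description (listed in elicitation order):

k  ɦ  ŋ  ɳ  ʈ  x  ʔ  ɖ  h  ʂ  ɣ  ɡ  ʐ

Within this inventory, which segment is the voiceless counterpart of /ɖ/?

/ɖ/ is a voiced retroflex stop.
The voiceless counterpart is a voiceless retroflex stop — in this inventory, /ʈ/.

/ʈ/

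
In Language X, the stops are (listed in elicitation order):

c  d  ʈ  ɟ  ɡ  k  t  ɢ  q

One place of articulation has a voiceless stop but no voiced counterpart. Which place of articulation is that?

place of articulation  voiceless  voiced  
alveolar          t         d       
retroflex         ʈ         —       
palatal           c         ɟ       
velar             k         ɡ       
uvular            q         ɢ       
Every place of articulation has a voiced member except retroflex, where /ɖ/ would be expected.

retroflex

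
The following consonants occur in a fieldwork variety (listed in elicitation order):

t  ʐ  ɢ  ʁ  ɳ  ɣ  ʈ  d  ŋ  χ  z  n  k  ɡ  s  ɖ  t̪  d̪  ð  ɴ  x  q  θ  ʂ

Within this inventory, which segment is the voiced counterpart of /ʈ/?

/ʈ/ is a voiceless retroflex stop.
The voiced counterpart is a voiced retroflex stop — in this inventory, /ɖ/.

/ɖ/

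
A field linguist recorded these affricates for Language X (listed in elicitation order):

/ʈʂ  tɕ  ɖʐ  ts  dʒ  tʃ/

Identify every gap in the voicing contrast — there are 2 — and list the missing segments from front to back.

/dz/, /dʑ/

place of articulation  voiceless  voiced  
alveolar          ts        —       
postalveolar      tʃ        dʒ      
retroflex         ʈʂ        ɖʐ      
alveolo-palatal   tɕ        —       
Gaps, from front to back: alveolar lacks voiced (/dz/); alveolo-palatal lacks voiced (/dʑ/).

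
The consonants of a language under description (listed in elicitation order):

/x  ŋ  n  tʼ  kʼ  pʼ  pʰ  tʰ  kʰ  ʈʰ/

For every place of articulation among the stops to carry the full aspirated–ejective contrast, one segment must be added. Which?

/ʈʼ/

place of articulation  aspirated  ejective
bilabial          pʰ        pʼ      
alveolar          tʰ        tʼ      
retroflex         ʈʰ        —       
velar             kʰ        kʼ      
The retroflex row has no ejective member, so the gap is the ejective retroflex stop /ʈʼ/.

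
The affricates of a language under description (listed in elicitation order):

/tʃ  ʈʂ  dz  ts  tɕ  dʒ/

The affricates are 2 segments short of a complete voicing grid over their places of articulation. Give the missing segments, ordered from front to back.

Voiceless: /ts/ (alveolar), /tʃ/ (postalveolar), /ʈʂ/ (retroflex), /tɕ/ (alveolo-palatal).
Voiced: /dz/ (alveolar), /dʒ/ (postalveolar).
Gaps, from front to back: retroflex lacks voiced (/ɖʐ/); alveolo-palatal lacks voiced (/dʑ/).

/ɖʐ/, /dʑ/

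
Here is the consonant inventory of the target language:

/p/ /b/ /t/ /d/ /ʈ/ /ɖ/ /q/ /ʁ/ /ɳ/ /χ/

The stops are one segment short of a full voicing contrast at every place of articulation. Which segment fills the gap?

bilabial: voiceless /p/, voiced /b/.
alveolar: voiceless /t/, voiced /d/.
retroflex: voiceless /ʈ/, voiced /ɖ/.
uvular: voiceless /q/, voiced —.
The uvular row has no voiced member, so the gap is the voiced uvular stop /ɢ/.

/ɢ/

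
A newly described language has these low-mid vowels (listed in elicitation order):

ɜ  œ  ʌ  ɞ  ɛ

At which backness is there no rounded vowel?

Unrounded: /ɛ/ (front), /ɜ/ (central), /ʌ/ (back).
Rounded: /œ/ (front), /ɞ/ (central).
Every backness has a rounded member except back, where /ɔ/ would be expected.

back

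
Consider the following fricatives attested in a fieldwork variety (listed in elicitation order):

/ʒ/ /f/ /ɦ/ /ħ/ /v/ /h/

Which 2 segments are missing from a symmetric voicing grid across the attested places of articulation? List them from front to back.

Voiceless: /f/ (labiodental), /ħ/ (pharyngeal), /h/ (glottal).
Voiced: /v/ (labiodental), /ʒ/ (postalveolar), /ɦ/ (glottal).
Gaps, from front to back: postalveolar lacks voiceless (/ʃ/); pharyngeal lacks voiced (/ʕ/).

/ʃ/, /ʕ/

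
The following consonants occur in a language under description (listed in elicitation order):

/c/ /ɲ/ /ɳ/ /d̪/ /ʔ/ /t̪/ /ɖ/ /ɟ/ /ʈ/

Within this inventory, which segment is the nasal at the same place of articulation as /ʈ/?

/ɳ/

/ʈ/ is a voiceless retroflex stop.
The nasal at the same place is a retroflex nasal — in this inventory, /ɳ/.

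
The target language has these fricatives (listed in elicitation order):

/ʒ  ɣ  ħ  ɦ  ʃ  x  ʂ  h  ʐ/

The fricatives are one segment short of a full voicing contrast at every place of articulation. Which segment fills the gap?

/ʕ/

postalveolar: voiceless /ʃ/, voiced /ʒ/.
retroflex: voiceless /ʂ/, voiced /ʐ/.
velar: voiceless /x/, voiced /ɣ/.
pharyngeal: voiceless /ħ/, voiced —.
glottal: voiceless /h/, voiced /ɦ/.
The pharyngeal row has no voiced member, so the gap is the voiced pharyngeal fricative /ʕ/.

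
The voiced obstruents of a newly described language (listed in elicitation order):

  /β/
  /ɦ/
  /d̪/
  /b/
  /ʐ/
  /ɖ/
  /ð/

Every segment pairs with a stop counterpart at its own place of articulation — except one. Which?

Bilabial: /b/ ~ /β/
Dental: /d̪/ ~ /ð/
Retroflex: /ɖ/ ~ /ʐ/
Glottal: only /ɦ/ (fricative); no stop partner.
So /ɦ/ is the unpaired segment.

/ɦ/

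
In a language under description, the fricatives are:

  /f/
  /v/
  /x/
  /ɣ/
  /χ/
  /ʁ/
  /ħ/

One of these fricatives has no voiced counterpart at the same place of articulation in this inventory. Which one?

/ħ/

Labiodental: /f/ ~ /v/
Velar: /x/ ~ /ɣ/
Uvular: /χ/ ~ /ʁ/
Pharyngeal: only /ħ/ (voiceless); no voiced partner.
So /ħ/ is the unpaired segment.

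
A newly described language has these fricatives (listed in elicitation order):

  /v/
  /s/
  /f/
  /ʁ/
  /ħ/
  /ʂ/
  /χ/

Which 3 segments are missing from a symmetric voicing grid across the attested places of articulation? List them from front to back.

labiodental: voiceless /f/, voiced /v/.
alveolar: voiceless /s/, voiced —.
retroflex: voiceless /ʂ/, voiced —.
uvular: voiceless /χ/, voiced /ʁ/.
pharyngeal: voiceless /ħ/, voiced —.
Gaps, from front to back: alveolar lacks voiced (/z/); retroflex lacks voiced (/ʐ/); pharyngeal lacks voiced (/ʕ/).

/z/, /ʐ/, /ʕ/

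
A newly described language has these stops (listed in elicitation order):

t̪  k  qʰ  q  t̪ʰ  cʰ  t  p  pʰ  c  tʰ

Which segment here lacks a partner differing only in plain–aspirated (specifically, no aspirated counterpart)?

Bilabial: /p/ ~ /pʰ/
Dental: /t̪/ ~ /t̪ʰ/
Alveolar: /t/ ~ /tʰ/
Palatal: /c/ ~ /cʰ/
Uvular: /q/ ~ /qʰ/
Velar: only /k/ (plain); no aspirated partner.
So /k/ is the unpaired segment.

/k/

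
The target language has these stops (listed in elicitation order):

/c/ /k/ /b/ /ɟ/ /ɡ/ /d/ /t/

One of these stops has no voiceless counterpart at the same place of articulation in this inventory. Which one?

Alveolar: /t/ ~ /d/
Palatal: /c/ ~ /ɟ/
Velar: /k/ ~ /ɡ/
Bilabial: only /b/ (voiced); no voiceless partner.
So /b/ is the unpaired segment.

/b/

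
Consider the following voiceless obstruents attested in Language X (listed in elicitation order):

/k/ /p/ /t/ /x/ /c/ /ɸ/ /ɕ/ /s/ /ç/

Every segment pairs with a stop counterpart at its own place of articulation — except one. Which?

Bilabial: /p/ ~ /ɸ/
Alveolar: /t/ ~ /s/
Palatal: /c/ ~ /ç/
Velar: /k/ ~ /x/
Alveolo-palatal: only /ɕ/ (fricative); no stop partner.
So /ɕ/ is the unpaired segment.

/ɕ/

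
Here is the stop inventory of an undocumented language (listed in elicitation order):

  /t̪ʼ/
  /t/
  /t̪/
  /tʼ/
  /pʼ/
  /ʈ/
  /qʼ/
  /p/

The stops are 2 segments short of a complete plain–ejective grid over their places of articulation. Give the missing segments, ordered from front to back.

/ʈʼ/, /q/

place of articulation  plain     ejective
bilabial          p         pʼ      
dental            t̪        t̪ʼ     
alveolar          t         tʼ      
retroflex         ʈ         —       
uvular            —         qʼ      
Gaps, from front to back: retroflex lacks ejective (/ʈʼ/); uvular lacks plain (/q/).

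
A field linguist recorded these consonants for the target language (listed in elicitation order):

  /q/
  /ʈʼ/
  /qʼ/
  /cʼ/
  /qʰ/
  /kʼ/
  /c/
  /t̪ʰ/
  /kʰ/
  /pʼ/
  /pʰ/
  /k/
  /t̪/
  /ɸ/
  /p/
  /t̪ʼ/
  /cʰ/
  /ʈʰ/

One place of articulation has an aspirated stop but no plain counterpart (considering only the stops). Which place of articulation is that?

bilabial: plain /p/, aspirated /pʰ/, ejective /pʼ/.
dental: plain /t̪/, aspirated /t̪ʰ/, ejective /t̪ʼ/.
retroflex: plain —, aspirated /ʈʰ/, ejective /ʈʼ/.
palatal: plain /c/, aspirated /cʰ/, ejective /cʼ/.
velar: plain /k/, aspirated /kʰ/, ejective /kʼ/.
uvular: plain /q/, aspirated /qʰ/, ejective /qʼ/.
Every place of articulation has a plain member except retroflex, where /ʈ/ would be expected.

retroflex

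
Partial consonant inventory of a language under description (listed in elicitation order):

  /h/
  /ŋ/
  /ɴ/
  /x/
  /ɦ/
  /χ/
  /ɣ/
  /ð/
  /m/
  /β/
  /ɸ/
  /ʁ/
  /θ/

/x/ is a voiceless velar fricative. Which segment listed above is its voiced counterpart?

/ɣ/

The voiced counterpart is a voiced velar fricative — in this inventory, /ɣ/.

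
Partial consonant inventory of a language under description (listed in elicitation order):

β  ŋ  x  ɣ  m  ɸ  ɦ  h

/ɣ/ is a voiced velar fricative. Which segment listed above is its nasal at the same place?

/ŋ/

The nasal at the same place is a velar nasal — in this inventory, /ŋ/.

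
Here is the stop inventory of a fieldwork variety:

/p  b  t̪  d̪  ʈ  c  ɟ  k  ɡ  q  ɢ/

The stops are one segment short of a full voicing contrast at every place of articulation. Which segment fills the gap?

place of articulation  voiceless  voiced  
bilabial          p         b       
dental            t̪        d̪      
retroflex         ʈ         —       
palatal           c         ɟ       
velar             k         ɡ       
uvular            q         ɢ       
The retroflex row has no voiced member, so the gap is the voiced retroflex stop /ɖ/.

/ɖ/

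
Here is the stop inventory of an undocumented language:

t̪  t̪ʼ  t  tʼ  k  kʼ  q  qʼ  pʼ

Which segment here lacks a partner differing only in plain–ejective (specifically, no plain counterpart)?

/pʼ/

Dental: /t̪/ ~ /t̪ʼ/
Alveolar: /t/ ~ /tʼ/
Velar: /k/ ~ /kʼ/
Uvular: /q/ ~ /qʼ/
Bilabial: only /pʼ/ (ejective); no plain partner.
So /pʼ/ is the unpaired segment.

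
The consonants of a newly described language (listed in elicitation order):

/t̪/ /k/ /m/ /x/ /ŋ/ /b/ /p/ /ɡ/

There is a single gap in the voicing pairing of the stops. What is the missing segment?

place of articulation  voiceless  voiced  
bilabial          p         b       
dental            t̪        —       
velar             k         ɡ       
The dental row has no voiced member, so the gap is the voiced dental stop /d̪/.

/d̪/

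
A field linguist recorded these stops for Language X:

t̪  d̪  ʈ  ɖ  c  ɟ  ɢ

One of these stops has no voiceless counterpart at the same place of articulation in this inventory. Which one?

/ɢ/

Dental: /t̪/ ~ /d̪/
Retroflex: /ʈ/ ~ /ɖ/
Palatal: /c/ ~ /ɟ/
Uvular: only /ɢ/ (voiced); no voiceless partner.
So /ɢ/ is the unpaired segment.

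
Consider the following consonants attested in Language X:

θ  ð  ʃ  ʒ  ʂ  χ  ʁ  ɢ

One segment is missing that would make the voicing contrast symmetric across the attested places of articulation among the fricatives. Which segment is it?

/ʐ/

Voiceless: /θ/ (dental), /ʃ/ (postalveolar), /ʂ/ (retroflex), /χ/ (uvular).
Voiced: /ð/ (dental), /ʒ/ (postalveolar), /ʁ/ (uvular).
The retroflex row has no voiced member, so the gap is the voiced retroflex fricative /ʐ/.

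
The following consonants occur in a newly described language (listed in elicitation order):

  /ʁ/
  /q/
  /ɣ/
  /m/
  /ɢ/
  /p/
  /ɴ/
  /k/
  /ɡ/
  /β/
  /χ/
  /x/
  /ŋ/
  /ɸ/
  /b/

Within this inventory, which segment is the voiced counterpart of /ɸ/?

/ɸ/ is a voiceless bilabial fricative.
The voiced counterpart is a voiced bilabial fricative — in this inventory, /β/.

/β/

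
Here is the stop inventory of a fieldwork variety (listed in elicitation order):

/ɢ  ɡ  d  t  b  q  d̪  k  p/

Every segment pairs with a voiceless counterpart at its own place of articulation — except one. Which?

Bilabial: /p/ ~ /b/
Alveolar: /t/ ~ /d/
Velar: /k/ ~ /ɡ/
Uvular: /q/ ~ /ɢ/
Dental: only /d̪/ (voiced); no voiceless partner.
So /d̪/ is the unpaired segment.

/d̪/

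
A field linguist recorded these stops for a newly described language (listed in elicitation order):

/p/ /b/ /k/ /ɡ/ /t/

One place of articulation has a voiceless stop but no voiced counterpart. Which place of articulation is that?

bilabial: voiceless /p/, voiced /b/.
alveolar: voiceless /t/, voiced —.
velar: voiceless /k/, voiced /ɡ/.
Every place of articulation has a voiced member except alveolar, where /d/ would be expected.

alveolar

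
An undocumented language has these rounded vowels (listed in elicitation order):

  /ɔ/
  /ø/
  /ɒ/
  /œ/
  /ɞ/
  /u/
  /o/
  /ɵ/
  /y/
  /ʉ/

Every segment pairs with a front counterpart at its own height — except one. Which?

High: /y/ ~ /ʉ/ ~ /u/
High-mid: /ø/ ~ /ɵ/ ~ /o/
Low-mid: /œ/ ~ /ɞ/ ~ /ɔ/
Low: only /ɒ/ (back); no front partner.
So /ɒ/ is the unpaired segment.

/ɒ/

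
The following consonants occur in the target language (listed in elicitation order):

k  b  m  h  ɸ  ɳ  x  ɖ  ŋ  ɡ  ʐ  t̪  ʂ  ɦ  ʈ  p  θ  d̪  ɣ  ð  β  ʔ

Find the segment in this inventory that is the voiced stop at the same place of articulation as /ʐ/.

/ɖ/

/ʐ/ is a voiced retroflex fricative.
The voiced stop at the same place is a voiced retroflex stop — in this inventory, /ɖ/.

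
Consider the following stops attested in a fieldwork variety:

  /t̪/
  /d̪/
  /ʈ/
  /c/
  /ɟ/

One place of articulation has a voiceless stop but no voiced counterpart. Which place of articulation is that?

place of articulation  voiceless  voiced  
dental            t̪        d̪      
retroflex         ʈ         —       
palatal           c         ɟ       
Every place of articulation has a voiced member except retroflex, where /ɖ/ would be expected.

retroflex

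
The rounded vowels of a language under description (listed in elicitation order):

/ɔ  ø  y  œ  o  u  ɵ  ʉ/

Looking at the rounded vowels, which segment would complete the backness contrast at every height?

Front: /y/ (high), /ø/ (high-mid), /œ/ (low-mid).
Central: /ʉ/ (high), /ɵ/ (high-mid).
Back: /u/ (high), /o/ (high-mid), /ɔ/ (low-mid).
The low-mid row has no central member, so the gap is the low-mid central rounded vowel /ɞ/.

/ɞ/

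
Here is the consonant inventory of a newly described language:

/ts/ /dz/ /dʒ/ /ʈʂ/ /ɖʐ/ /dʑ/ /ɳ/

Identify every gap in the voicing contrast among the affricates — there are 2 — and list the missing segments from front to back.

/tʃ/, /tɕ/

alveolar: voiceless /ts/, voiced /dz/.
postalveolar: voiceless —, voiced /dʒ/.
retroflex: voiceless /ʈʂ/, voiced /ɖʐ/.
alveolo-palatal: voiceless —, voiced /dʑ/.
Gaps, from front to back: postalveolar lacks voiceless (/tʃ/); alveolo-palatal lacks voiceless (/tɕ/).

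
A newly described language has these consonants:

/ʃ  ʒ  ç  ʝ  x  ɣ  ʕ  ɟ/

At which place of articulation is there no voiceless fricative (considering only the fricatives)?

Voiceless: /ʃ/ (postalveolar), /ç/ (palatal), /x/ (velar).
Voiced: /ʒ/ (postalveolar), /ʝ/ (palatal), /ɣ/ (velar), /ʕ/ (pharyngeal).
Every place of articulation has a voiceless member except pharyngeal, where /ħ/ would be expected.

pharyngeal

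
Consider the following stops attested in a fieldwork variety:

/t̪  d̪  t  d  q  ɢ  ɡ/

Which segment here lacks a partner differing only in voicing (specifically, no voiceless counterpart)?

/ɡ/

Dental: /t̪/ ~ /d̪/
Alveolar: /t/ ~ /d/
Uvular: /q/ ~ /ɢ/
Velar: only /ɡ/ (voiced); no voiceless partner.
So /ɡ/ is the unpaired segment.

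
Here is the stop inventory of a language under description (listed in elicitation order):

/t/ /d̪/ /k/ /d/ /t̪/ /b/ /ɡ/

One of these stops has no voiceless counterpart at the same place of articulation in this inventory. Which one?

/b/

Dental: /t̪/ ~ /d̪/
Alveolar: /t/ ~ /d/
Velar: /k/ ~ /ɡ/
Bilabial: only /b/ (voiced); no voiceless partner.
So /b/ is the unpaired segment.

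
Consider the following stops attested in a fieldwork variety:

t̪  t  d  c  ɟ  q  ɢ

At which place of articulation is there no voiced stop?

place of articulation  voiceless  voiced  
dental            t̪        —       
alveolar          t         d       
palatal           c         ɟ       
uvular            q         ɢ       
Every place of articulation has a voiced member except dental, where /d̪/ would be expected.

dental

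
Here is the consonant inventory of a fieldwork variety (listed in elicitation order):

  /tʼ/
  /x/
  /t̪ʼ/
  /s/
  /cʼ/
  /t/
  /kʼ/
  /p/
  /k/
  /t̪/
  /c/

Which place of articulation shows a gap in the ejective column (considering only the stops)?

bilabial

bilabial: plain /p/, ejective —.
dental: plain /t̪/, ejective /t̪ʼ/.
alveolar: plain /t/, ejective /tʼ/.
palatal: plain /c/, ejective /cʼ/.
velar: plain /k/, ejective /kʼ/.
Every place of articulation has an ejective member except bilabial, where /pʼ/ would be expected.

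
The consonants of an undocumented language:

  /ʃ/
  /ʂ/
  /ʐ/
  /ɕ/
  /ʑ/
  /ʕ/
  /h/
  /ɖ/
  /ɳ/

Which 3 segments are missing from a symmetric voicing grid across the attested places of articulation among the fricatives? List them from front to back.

/ʒ/, /ħ/, /ɦ/

place of articulation  voiceless  voiced  
postalveolar      ʃ         —       
retroflex         ʂ         ʐ       
alveolo-palatal   ɕ         ʑ       
pharyngeal        —         ʕ       
glottal           h         —       
Gaps, from front to back: postalveolar lacks voiced (/ʒ/); pharyngeal lacks voiceless (/ħ/); glottal lacks voiced (/ɦ/).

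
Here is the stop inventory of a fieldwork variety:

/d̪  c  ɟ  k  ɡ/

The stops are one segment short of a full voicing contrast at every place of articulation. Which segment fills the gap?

Voiceless: /c/ (palatal), /k/ (velar).
Voiced: /d̪/ (dental), /ɟ/ (palatal), /ɡ/ (velar).
The dental row has no voiceless member, so the gap is the voiceless dental stop /t̪/.

/t̪/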